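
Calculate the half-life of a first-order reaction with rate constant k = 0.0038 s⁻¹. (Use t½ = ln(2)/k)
182.41 s

t½ = ln(2)/k = 0.6931/0.0038 = 182.41 s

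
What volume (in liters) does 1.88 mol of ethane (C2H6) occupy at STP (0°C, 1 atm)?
At STP, 1 mol of gas occupies 22.4 L
Volume = 1.88 mol × 22.4 L/mol = 42.11 L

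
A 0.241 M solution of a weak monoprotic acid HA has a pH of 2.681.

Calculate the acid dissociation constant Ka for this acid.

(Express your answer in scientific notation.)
K_a = 1.82e-05

[H⁺] = 10^(−pH) = 10^(−2.681) = 2.084e-03 M. For HA ⇌ H⁺ + A⁻, Ka = x²/(C − x) = (2.084e-03)²/(0.241 − 2.084e-03) = 1.82e-05.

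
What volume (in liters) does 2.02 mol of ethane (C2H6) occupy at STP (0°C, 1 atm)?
At STP, 1 mol of gas occupies 22.4 L
Volume = 2.02 mol × 22.4 L/mol = 45.25 L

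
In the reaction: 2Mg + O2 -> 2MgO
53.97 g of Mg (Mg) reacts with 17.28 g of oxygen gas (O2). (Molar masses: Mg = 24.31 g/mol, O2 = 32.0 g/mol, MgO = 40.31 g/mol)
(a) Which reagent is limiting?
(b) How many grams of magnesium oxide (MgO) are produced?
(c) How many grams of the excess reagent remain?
(a) O2, (b) 43.53 g, (c) 27.72 g

Moles of Mg = 53.97 g ÷ 24.31 g/mol = 2.22007 mol
Moles of O2 = 17.28 g ÷ 32.0 g/mol = 0.54 mol
Moles ÷ coefficient: Mg: 2.22007/2 = 1.11, O2: 0.54/1 = 0.54
(a) O2 has the smaller value, so O2 is the limiting reagent.
(b) Moles of MgO = 0.54 mol O2 × (2/1) = 1.08 mol; mass = 1.08 mol × 40.31 g/mol = 43.53 g
(c) Mg consumed = 0.54 × (2/1) = 1.08 mol; remaining = 2.22007 − 1.08 = 1.14007 mol; mass = 1.14007 mol × 24.31 g/mol = 27.72 g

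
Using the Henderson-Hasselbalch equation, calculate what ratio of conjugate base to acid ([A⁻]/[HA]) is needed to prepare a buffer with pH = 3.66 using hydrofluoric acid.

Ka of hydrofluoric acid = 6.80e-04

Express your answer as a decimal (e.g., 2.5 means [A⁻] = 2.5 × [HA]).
[A⁻]/[HA] = 3.108

pKa = −log(6.80e-04) = 3.1675. pH = pKa + log([A⁻]/[HA]). 3.66 = 3.1675 + log(ratio). log(ratio) = 3.66 − 3.1675 = 0.4925. ratio = 10^(0.4925) = 3.108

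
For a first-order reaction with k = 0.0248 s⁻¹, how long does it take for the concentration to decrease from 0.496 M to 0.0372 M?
104.45 s

From ln[A] = ln[A]₀ - k·t: t = ln([A]₀/[A])/k = ln(0.496/0.0372)/0.0248 = ln(13.3333)/0.0248 = 2.5903/0.0248 = 104.45 s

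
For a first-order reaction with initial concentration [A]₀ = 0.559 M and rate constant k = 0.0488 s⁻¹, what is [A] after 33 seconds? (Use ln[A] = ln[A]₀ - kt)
0.1117 M

ln[A] = ln[A]₀ - k·t = ln(0.559) - (0.0488)·(33) = -0.5816 - 1.6104 = -2.1920
[A] = e^(-2.1920) = 0.1117 M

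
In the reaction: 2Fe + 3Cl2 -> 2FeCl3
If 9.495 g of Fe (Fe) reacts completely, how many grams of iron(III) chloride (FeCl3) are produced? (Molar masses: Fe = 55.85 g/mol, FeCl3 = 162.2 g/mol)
Moles of Fe = 9.495 g ÷ 55.85 g/mol = 0.170009 mol
Mole ratio: 2 mol FeCl3 / 2 mol Fe
Moles of FeCl3 = 0.170009 × (2/2) = 0.170009 mol
Mass of FeCl3 = 0.170009 mol × 162.2 g/mol = 27.58 g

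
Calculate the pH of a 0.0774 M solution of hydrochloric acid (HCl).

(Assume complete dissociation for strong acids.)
pH = 1.11

[H⁺] = 0.0774 M for strong acid. pH = -log[H⁺] = -log(0.0774)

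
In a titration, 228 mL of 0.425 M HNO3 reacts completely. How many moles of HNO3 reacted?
Moles = Molarity × Volume (L)
Moles = 0.425 M × 0.228 L = 0.0969 mol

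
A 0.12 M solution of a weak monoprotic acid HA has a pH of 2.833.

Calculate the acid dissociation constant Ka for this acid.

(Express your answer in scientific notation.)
K_a = 1.82e-05

[H⁺] = 10^(−pH) = 10^(−2.833) = 1.469e-03 M. For HA ⇌ H⁺ + A⁻, Ka = x²/(C − x) = (1.469e-03)²/(0.12 − 1.469e-03) = 1.82e-05.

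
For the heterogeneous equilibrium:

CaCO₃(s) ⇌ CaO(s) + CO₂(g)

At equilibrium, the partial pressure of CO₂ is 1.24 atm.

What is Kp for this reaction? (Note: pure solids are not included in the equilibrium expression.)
K_p = 1.24

Solids (CaCO₃, CaO) have activity 1 and are excluded.
Kp = P(CO₂) = 1.24.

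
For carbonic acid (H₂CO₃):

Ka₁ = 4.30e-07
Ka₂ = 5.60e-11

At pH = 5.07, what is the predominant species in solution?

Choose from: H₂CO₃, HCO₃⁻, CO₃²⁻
H₂CO₃

pKa1 = 6.37, pKa2 = 10.25. Each pKa is the crossover between adjacent species; pH = 5.07 lies in the region where H₂CO₃ predominates.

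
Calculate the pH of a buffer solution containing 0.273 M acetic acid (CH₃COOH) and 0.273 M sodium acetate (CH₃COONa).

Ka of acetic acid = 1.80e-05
pH = 4.74

pKa = -log(1.80e-05) = 4.74. pH = pKa + log([A⁻]/[HA]) = 4.74 + log(0.273/0.273)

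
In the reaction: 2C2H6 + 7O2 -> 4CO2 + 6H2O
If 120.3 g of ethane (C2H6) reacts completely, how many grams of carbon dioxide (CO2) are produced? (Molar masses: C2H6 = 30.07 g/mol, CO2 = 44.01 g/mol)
Moles of C2H6 = 120.3 g ÷ 30.07 g/mol = 4.00067 mol
Mole ratio: 4 mol CO2 / 2 mol C2H6
Moles of CO2 = 4.00067 × (4/2) = 8.00133 mol
Mass of CO2 = 8.00133 mol × 44.01 g/mol = 352.1 g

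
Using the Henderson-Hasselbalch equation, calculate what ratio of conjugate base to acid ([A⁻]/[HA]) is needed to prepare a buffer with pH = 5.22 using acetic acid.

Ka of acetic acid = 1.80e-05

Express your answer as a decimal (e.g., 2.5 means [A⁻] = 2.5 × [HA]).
[A⁻]/[HA] = 2.987

pKa = −log(1.80e-05) = 4.7447. pH = pKa + log([A⁻]/[HA]). 5.22 = 4.7447 + log(ratio). log(ratio) = 5.22 − 4.7447 = 0.4753. ratio = 10^(0.4753) = 2.987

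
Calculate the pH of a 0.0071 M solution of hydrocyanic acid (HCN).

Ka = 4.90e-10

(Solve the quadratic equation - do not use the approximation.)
pH = 5.73

x² + Ka×x - Ka×C = 0. Using quadratic formula: [H⁺] = 1.8650e-06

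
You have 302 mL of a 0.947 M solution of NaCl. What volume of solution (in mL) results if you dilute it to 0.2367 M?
Using M₁V₁ = M₂V₂:
0.947 × 302 = 0.2367 × V₂
V₂ = (0.947 × 302) / 0.2367 = 1208 mL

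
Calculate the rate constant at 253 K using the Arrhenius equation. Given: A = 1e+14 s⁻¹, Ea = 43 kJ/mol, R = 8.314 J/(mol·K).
1.32e+05 s⁻¹

k = A·exp(-Ea/(R·T)) = 1e+14·exp(-43000/(8.314·253)) = 1e+14·exp(-20.4427) = 1e+14·1.3239e-09 = 1.32e+05 s⁻¹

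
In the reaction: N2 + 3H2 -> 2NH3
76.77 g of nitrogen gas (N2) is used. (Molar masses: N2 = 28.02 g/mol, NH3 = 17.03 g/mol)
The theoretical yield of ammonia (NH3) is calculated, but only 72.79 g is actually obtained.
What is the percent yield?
Moles of N2 = 76.77 g ÷ 28.02 g/mol = 2.73983 mol
Mole ratio: 2 mol NH3 / 1 mol N2
Moles of NH3 = 2.73983 × (2/1) = 5.47966 mol
Theoretical yield = 5.47966 mol × 17.03 g/mol = 93.319 g
Actual yield = 72.79 g
Percent yield = (72.79 / 93.319) × 100% = 78.0%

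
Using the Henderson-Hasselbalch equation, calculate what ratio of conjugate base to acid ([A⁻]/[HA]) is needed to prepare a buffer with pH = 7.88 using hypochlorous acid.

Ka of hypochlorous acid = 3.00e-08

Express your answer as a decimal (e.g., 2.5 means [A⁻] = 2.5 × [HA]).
[A⁻]/[HA] = 2.276

pKa = −log(3.00e-08) = 7.5229. pH = pKa + log([A⁻]/[HA]). 7.88 = 7.5229 + log(ratio). log(ratio) = 7.88 − 7.5229 = 0.3571. ratio = 10^(0.3571) = 2.276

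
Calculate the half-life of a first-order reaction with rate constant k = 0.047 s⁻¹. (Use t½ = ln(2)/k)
14.75 s

t½ = ln(2)/k = 0.6931/0.047 = 14.75 s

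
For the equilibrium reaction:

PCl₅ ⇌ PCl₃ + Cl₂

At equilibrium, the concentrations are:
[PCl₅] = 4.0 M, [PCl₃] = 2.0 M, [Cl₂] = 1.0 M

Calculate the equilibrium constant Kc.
K_c = 0.5000

Kc = ([PCl₃] × [Cl₂]) / ([PCl₅])
   = ((2.0)·(1.0)) / ((4.0))
   = 2 / 4 = 0.5000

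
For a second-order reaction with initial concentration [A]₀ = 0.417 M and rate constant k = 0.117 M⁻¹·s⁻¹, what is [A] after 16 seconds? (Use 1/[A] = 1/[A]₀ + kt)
0.2342 M

1/[A] = 1/[A]₀ + k·t = 1/0.417 + (0.117)·(16) = 2.3981 + 1.8720 = 4.2701
[A] = 1/4.2701 = 0.2342 M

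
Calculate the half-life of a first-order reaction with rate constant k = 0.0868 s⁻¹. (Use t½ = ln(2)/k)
7.99 s

t½ = ln(2)/k = 0.6931/0.0868 = 7.99 s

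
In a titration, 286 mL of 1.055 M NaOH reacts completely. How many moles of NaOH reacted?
Moles = Molarity × Volume (L)
Moles = 1.055 M × 0.286 L = 0.3017 mol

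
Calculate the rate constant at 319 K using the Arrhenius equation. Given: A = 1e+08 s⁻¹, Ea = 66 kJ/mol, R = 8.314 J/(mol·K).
1.56e-03 s⁻¹

k = A·exp(-Ea/(R·T)) = 1e+08·exp(-66000/(8.314·319)) = 1e+08·exp(-24.8853) = 1e+08·1.5576e-11 = 1.56e-03 s⁻¹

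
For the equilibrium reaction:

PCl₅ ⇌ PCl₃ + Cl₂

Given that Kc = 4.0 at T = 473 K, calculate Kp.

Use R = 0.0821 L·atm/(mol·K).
K_p = 155.3332

Δn = (moles gaseous products) − (moles gaseous reactants) = 1
T = 473 K; RT = 0.0821 × 473 = 38.8333
Kp = Kc·(RT)^Δn = 4.0 × (38.8333)^1 = 4.0 × 38.8333 = 155.3332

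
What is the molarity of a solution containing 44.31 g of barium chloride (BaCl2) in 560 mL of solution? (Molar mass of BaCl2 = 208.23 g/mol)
Moles of BaCl2 = 44.31 g ÷ 208.23 g/mol = 0.212794 mol
Volume = 560 mL = 0.56 L
Molarity = 0.212794 mol ÷ 0.56 L = 0.38 M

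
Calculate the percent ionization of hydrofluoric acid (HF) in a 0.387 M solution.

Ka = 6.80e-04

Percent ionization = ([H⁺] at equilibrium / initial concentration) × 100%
Percent ionization = 4.1%

Let x = [H⁺]. Ka = x²/(C - x) ⇒ x² + (6.80e-04)x - (6.80e-04)(0.387) = 0. x = 1.5886e-02. Percent = (1.5886e-02/0.387) × 100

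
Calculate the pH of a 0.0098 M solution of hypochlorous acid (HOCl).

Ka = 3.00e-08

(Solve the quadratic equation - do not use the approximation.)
pH = 4.77

x² + Ka×x - Ka×C = 0. Using quadratic formula: [H⁺] = 1.7131e-05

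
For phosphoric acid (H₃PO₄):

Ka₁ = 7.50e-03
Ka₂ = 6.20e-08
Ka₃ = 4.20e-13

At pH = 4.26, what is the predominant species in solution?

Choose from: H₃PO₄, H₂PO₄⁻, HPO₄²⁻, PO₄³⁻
H₂PO₄⁻

pKa1 = 2.12, pKa2 = 7.21, pKa3 = 12.38. Each pKa is the crossover between adjacent species; pH = 4.26 lies in the region where H₂PO₄⁻ predominates.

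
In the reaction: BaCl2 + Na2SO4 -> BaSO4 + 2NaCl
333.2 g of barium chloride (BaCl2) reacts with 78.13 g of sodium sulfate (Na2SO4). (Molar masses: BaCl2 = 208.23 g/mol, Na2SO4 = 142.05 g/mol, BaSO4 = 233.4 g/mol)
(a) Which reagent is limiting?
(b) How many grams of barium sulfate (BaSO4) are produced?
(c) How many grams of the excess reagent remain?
(a) Na2SO4, (b) 128.4 g, (c) 218.7 g

Moles of BaCl2 = 333.2 g ÷ 208.23 g/mol = 1.60015 mol
Moles of Na2SO4 = 78.13 g ÷ 142.05 g/mol = 0.550018 mol
Moles ÷ coefficient: BaCl2: 1.60015/1 = 1.6, Na2SO4: 0.550018/1 = 0.55
(a) Na2SO4 has the smaller value, so Na2SO4 is the limiting reagent.
(b) Moles of BaSO4 = 0.550018 mol Na2SO4 × (1/1) = 0.550018 mol; mass = 0.550018 mol × 233.4 g/mol = 128.4 g
(c) BaCl2 consumed = 0.550018 × (1/1) = 0.550018 mol; remaining = 1.60015 − 0.550018 = 1.05014 mol; mass = 1.05014 mol × 208.23 g/mol = 218.7 g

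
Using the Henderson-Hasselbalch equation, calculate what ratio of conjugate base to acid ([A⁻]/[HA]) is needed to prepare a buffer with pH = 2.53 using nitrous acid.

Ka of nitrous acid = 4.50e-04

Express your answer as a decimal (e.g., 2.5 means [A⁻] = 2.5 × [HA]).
[A⁻]/[HA] = 0.152

pKa = −log(4.50e-04) = 3.3468. pH = pKa + log([A⁻]/[HA]). 2.53 = 3.3468 + log(ratio). log(ratio) = 2.53 − 3.3468 = -0.8168. ratio = 10^(-0.8168) = 0.152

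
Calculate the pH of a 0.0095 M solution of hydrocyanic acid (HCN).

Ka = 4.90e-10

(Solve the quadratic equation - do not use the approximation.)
pH = 5.67

x² + Ka×x - Ka×C = 0. Using quadratic formula: [H⁺] = 2.1573e-06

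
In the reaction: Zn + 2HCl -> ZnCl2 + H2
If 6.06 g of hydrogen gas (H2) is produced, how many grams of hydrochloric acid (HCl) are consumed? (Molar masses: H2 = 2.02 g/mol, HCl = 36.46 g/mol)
Moles of H2 = 6.06 g ÷ 2.02 g/mol = 3 mol
Mole ratio: 2 mol HCl / 1 mol H2
Moles of HCl = 3 × (2/1) = 6 mol
Mass of HCl = 6 mol × 36.46 g/mol = 218.8 g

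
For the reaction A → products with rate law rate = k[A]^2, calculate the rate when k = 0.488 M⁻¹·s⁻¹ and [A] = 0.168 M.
0.01377 M/s

rate = k·[A]^2 = 0.488·(0.168)^2 = 0.488·0.028224 = 0.01377 M/s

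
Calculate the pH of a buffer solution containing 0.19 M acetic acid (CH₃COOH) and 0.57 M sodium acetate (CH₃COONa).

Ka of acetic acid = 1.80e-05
pH = 5.22

pKa = -log(1.80e-05) = 4.74. pH = pKa + log([A⁻]/[HA]) = 4.74 + log(0.57/0.19)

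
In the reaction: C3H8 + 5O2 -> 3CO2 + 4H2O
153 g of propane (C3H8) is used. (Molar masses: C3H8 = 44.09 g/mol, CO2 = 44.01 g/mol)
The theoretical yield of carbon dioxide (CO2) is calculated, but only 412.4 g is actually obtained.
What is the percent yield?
Moles of C3H8 = 153 g ÷ 44.09 g/mol = 3.47017 mol
Mole ratio: 3 mol CO2 / 1 mol C3H8
Moles of CO2 = 3.47017 × (3/1) = 10.4105 mol
Theoretical yield = 10.4105 mol × 44.01 g/mol = 458.17 g
Actual yield = 412.4 g
Percent yield = (412.4 / 458.17) × 100% = 90.0%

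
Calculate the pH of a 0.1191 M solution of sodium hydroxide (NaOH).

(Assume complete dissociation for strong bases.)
pH = 13.08

[OH⁻] = 0.1191 M for strong base. pOH = -log[OH⁻] = 0.92, pH = 14 - pOH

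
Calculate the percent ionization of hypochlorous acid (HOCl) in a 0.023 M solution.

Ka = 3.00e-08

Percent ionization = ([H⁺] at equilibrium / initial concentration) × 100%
Percent ionization = 0.114%

Let x = [H⁺]. Ka = x²/(C - x) ⇒ x² + (3.00e-08)x - (3.00e-08)(0.023) = 0. x = 2.6253e-05. Percent = (2.6253e-05/0.023) × 100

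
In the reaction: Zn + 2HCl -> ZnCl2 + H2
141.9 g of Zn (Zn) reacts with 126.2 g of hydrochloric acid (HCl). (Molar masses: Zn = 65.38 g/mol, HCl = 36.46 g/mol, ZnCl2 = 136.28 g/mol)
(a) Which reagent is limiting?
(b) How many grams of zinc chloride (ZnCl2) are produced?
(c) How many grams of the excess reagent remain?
(a) HCl, (b) 235.9 g, (c) 28.75 g

Moles of Zn = 141.9 g ÷ 65.38 g/mol = 2.17039 mol
Moles of HCl = 126.2 g ÷ 36.46 g/mol = 3.46133 mol
Moles ÷ coefficient: Zn: 2.17039/1 = 2.17, HCl: 3.46133/2 = 1.731
(a) HCl has the smaller value, so HCl is the limiting reagent.
(b) Moles of ZnCl2 = 3.46133 mol HCl × (1/2) = 1.73066 mol; mass = 1.73066 mol × 136.28 g/mol = 235.9 g
(c) Zn consumed = 3.46133 × (1/2) = 1.73066 mol; remaining = 2.17039 − 1.73066 = 0.439725 mol; mass = 0.439725 mol × 65.38 g/mol = 28.75 g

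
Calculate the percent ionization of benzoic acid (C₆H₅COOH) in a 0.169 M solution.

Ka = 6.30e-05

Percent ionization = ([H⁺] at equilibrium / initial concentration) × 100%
Percent ionization = 1.91%

Let x = [H⁺]. Ka = x²/(C - x) ⇒ x² + (6.30e-05)x - (6.30e-05)(0.169) = 0. x = 3.2316e-03. Percent = (3.2316e-03/0.169) × 100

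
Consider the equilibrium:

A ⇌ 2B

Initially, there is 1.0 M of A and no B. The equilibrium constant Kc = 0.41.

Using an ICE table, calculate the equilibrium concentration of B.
[B] = 0.546 M

ICE: [A] = 1.0 − x, [B] = 2x.
Kc = (2x)²/(1.0 − x) = 0.41 ⇒ 4x² + 0.41x − 0.41 = 0.
x = (−0.41 + √(0.41² + 4·4·0.41))/(2·4) = (−0.41 + √6.7281)/8 = 0.27298.
[B] = 2x = 0.546 M.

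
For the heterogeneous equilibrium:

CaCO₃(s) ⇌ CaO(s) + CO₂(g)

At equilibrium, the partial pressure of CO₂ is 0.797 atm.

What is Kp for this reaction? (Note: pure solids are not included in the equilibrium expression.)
K_p = 0.797

Solids (CaCO₃, CaO) have activity 1 and are excluded.
Kp = P(CO₂) = 0.797.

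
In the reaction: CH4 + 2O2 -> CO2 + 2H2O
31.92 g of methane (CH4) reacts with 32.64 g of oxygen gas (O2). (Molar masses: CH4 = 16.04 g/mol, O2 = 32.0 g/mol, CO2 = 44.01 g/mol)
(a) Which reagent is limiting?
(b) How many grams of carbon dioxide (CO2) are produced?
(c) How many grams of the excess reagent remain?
(a) O2, (b) 22.45 g, (c) 23.74 g

Moles of CH4 = 31.92 g ÷ 16.04 g/mol = 1.99002 mol
Moles of O2 = 32.64 g ÷ 32.0 g/mol = 1.02 mol
Moles ÷ coefficient: CH4: 1.99002/1 = 1.99, O2: 1.02/2 = 0.51
(a) O2 has the smaller value, so O2 is the limiting reagent.
(b) Moles of CO2 = 1.02 mol O2 × (1/2) = 0.51 mol; mass = 0.51 mol × 44.01 g/mol = 22.45 g
(c) CH4 consumed = 1.02 × (1/2) = 0.51 mol; remaining = 1.99002 − 0.51 = 1.48002 mol; mass = 1.48002 mol × 16.04 g/mol = 23.74 g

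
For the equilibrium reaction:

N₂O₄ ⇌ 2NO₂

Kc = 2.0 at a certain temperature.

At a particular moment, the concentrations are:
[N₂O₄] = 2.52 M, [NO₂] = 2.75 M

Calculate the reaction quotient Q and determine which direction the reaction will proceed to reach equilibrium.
Q = 3.001, Q > K, reaction proceeds reverse (toward reactants)

Q = ([NO₂]^2) / ([N₂O₄])
  = ((2.75)^2) / ((2.52)) = 7.5625/2.52 = 3.001
Since Q = 3.001 > Kc = 2.0, the reaction proceeds reverse (toward reactants) to reach equilibrium.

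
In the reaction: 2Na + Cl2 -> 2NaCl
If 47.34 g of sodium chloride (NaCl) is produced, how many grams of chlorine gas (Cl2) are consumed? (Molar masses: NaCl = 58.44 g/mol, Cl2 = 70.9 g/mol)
Moles of NaCl = 47.34 g ÷ 58.44 g/mol = 0.810062 mol
Mole ratio: 1 mol Cl2 / 2 mol NaCl
Moles of Cl2 = 0.810062 × (1/2) = 0.405031 mol
Mass of Cl2 = 0.405031 mol × 70.9 g/mol = 28.72 g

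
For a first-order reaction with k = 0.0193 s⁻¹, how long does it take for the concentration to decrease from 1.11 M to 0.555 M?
35.91 s

From ln[A] = ln[A]₀ - k·t: t = ln([A]₀/[A])/k = ln(1.11/0.555)/0.0193 = ln(2.0000)/0.0193 = 0.6931/0.0193 = 35.91 s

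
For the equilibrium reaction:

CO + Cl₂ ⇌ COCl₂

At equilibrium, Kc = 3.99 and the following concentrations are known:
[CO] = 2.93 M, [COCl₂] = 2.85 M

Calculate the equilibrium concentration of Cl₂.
[Cl₂] = 0.2438 M

Kc = ([COCl₂]) / ([CO] × [Cl₂]) = 3.99
[Cl₂]^1 = (product terms)/(Kc · other reactant terms) = 2.85 / (3.99 · 2.93) = 0.24378
[Cl₂] = 0.2438 M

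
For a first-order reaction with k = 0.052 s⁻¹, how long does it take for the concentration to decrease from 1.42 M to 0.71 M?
13.33 s

From ln[A] = ln[A]₀ - k·t: t = ln([A]₀/[A])/k = ln(1.42/0.71)/0.052 = ln(2.0000)/0.052 = 0.6931/0.052 = 13.33 s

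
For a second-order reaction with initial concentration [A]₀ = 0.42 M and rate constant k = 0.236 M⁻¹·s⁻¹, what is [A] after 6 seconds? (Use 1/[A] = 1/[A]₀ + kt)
0.2634 M

1/[A] = 1/[A]₀ + k·t = 1/0.42 + (0.236)·(6) = 2.3810 + 1.4160 = 3.7970
[A] = 1/3.7970 = 0.2634 M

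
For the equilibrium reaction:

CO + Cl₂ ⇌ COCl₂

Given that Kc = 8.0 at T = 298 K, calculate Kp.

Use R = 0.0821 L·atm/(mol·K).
K_p = 0.3270

Δn = (moles gaseous products) − (moles gaseous reactants) = -1
T = 298 K; RT = 0.0821 × 298 = 24.4658
Kp = Kc·(RT)^Δn = 8.0 × (24.4658)^-1 = 8.0 × 0.0408734 = 0.3270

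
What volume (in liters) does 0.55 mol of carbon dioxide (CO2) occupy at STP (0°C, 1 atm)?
At STP, 1 mol of gas occupies 22.4 L
Volume = 0.55 mol × 22.4 L/mol = 12.32 L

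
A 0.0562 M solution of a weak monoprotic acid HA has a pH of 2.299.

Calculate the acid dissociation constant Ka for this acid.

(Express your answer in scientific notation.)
K_a = 4.93e-04

[H⁺] = 10^(−pH) = 10^(−2.299) = 5.023e-03 M. For HA ⇌ H⁺ + A⁻, Ka = x²/(C − x) = (5.023e-03)²/(0.0562 − 5.023e-03) = 4.93e-04.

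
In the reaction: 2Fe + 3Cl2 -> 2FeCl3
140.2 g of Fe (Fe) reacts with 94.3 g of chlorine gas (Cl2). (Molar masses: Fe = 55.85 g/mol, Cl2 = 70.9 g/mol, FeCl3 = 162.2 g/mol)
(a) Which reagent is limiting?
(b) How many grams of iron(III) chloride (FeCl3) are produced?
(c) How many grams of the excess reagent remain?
(a) Cl2, (b) 143.8 g, (c) 90.68 g

Moles of Fe = 140.2 g ÷ 55.85 g/mol = 2.5103 mol
Moles of Cl2 = 94.3 g ÷ 70.9 g/mol = 1.33004 mol
Moles ÷ coefficient: Fe: 2.5103/2 = 1.255, Cl2: 1.33004/3 = 0.4433
(a) Cl2 has the smaller value, so Cl2 is the limiting reagent.
(b) Moles of FeCl3 = 1.33004 mol Cl2 × (2/3) = 0.886695 mol; mass = 0.886695 mol × 162.2 g/mol = 143.8 g
(c) Fe consumed = 1.33004 × (2/3) = 0.886695 mol; remaining = 2.5103 − 0.886695 = 1.6236 mol; mass = 1.6236 mol × 55.85 g/mol = 90.68 g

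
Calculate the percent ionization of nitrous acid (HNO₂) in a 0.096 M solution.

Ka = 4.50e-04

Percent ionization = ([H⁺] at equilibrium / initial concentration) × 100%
Percent ionization = 6.62%

Let x = [H⁺]. Ka = x²/(C - x) ⇒ x² + (4.50e-04)x - (4.50e-04)(0.096) = 0. x = 6.3515e-03. Percent = (6.3515e-03/0.096) × 100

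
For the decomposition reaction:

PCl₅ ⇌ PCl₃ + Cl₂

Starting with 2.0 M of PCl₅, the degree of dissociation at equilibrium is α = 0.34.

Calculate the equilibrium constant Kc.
K_c = 0.3503

x = α·[A]₀ = 0.34 × 2.0 = 0.68 M dissociated.
At eq: [PCl₅] = 2.0 − 0.68 = 1.32 M; [PCl₃] = [Cl₂] = x = 0.68 M.
Kc = [PCl₃][Cl₂]/[PCl₅] = (0.68)²/1.32 = 0.3503.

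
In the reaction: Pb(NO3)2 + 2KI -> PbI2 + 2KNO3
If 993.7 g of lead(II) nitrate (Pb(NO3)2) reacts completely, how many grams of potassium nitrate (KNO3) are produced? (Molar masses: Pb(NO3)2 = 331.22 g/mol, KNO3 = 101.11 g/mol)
Moles of Pb(NO3)2 = 993.7 g ÷ 331.22 g/mol = 3.00012 mol
Mole ratio: 2 mol KNO3 / 1 mol Pb(NO3)2
Moles of KNO3 = 3.00012 × (2/1) = 6.00024 mol
Mass of KNO3 = 6.00024 mol × 101.11 g/mol = 606.7 g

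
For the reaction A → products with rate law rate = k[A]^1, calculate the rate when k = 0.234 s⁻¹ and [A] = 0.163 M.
0.03814 M/s

rate = k·[A]^1 = 0.234·(0.163)^1 = 0.234·0.163 = 0.03814 M/s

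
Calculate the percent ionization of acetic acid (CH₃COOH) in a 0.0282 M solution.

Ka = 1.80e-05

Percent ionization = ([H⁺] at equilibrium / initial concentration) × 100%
Percent ionization = 2.49%

Let x = [H⁺]. Ka = x²/(C - x) ⇒ x² + (1.80e-05)x - (1.80e-05)(0.0282) = 0. x = 7.0352e-04. Percent = (7.0352e-04/0.0282) × 100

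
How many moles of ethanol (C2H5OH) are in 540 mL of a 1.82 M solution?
Moles = Molarity × Volume (L)
Moles = 1.82 M × 0.54 L = 0.9828 mol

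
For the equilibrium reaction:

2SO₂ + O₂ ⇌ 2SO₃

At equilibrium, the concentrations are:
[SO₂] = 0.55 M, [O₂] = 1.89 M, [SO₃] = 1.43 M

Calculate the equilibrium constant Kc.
K_c = 3.5767

Kc = ([SO₃]^2) / ([SO₂]^2 × [O₂])
   = ((1.43)^2) / ((0.55)^2·(1.89))
   = 2.0449 / 0.57173 = 3.5767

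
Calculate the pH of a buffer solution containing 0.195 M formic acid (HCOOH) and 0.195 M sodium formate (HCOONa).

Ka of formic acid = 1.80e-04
pH = 3.74

pKa = -log(1.80e-04) = 3.74. pH = pKa + log([A⁻]/[HA]) = 3.74 + log(0.195/0.195)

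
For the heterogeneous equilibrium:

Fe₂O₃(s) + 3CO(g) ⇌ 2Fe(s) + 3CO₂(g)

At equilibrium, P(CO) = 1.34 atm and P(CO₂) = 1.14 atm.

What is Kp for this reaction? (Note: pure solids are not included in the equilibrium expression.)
K_p = 0.616

Solids (Fe₂O₃, Fe) are excluded.
Kp = P(CO₂)³/P(CO)³ = (1.14)³/(1.34)³ = 1.482/2.406 = 0.616.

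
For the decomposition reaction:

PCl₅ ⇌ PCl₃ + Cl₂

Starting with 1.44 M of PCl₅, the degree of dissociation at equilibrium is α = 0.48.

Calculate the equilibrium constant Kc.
K_c = 0.6380

x = α·[A]₀ = 0.48 × 1.44 = 0.6912 M dissociated.
At eq: [PCl₅] = 1.44 − 0.6912 = 0.7488 M; [PCl₃] = [Cl₂] = x = 0.6912 M.
Kc = [PCl₃][Cl₂]/[PCl₅] = (0.6912)²/0.7488 = 0.638.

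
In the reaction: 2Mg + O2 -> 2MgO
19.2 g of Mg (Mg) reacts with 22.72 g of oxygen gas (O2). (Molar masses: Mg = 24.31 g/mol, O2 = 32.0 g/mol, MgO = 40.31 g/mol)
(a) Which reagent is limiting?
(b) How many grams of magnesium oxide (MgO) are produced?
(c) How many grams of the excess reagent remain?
(a) Mg, (b) 31.84 g, (c) 10.08 g

Moles of Mg = 19.2 g ÷ 24.31 g/mol = 0.789798 mol
Moles of O2 = 22.72 g ÷ 32.0 g/mol = 0.71 mol
Moles ÷ coefficient: Mg: 0.789798/2 = 0.3949, O2: 0.71/1 = 0.71
(a) Mg has the smaller value, so Mg is the limiting reagent.
(b) Moles of MgO = 0.789798 mol Mg × (2/2) = 0.789798 mol; mass = 0.789798 mol × 40.31 g/mol = 31.84 g
(c) O2 consumed = 0.789798 × (1/2) = 0.394899 mol; remaining = 0.71 − 0.394899 = 0.315101 mol; mass = 0.315101 mol × 32.0 g/mol = 10.08 g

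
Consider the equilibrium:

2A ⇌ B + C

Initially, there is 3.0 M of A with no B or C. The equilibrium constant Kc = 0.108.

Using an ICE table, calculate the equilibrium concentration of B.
[B] = 0.595 M

ICE: [A] = 3.0 − 2x, [B] = [C] = x.
Kc = x²/(3.0 − 2x)² = 0.108 ⇒ √Kc = x/(3.0 − 2x).
x = √0.108·3.0/(1 + 2√0.108) = 0.32863·3.0/1.6573 = 0.5949.
[B] = x = 0.595 M.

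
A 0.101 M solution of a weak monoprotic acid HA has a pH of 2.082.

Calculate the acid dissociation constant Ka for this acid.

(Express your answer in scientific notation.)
K_a = 7.39e-04

[H⁺] = 10^(−pH) = 10^(−2.082) = 8.279e-03 M. For HA ⇌ H⁺ + A⁻, Ka = x²/(C − x) = (8.279e-03)²/(0.101 − 8.279e-03) = 7.39e-04.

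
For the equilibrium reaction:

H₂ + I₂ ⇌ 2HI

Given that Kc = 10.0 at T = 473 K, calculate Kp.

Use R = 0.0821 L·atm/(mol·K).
K_p = 10.0000

Δn = (moles gaseous products) − (moles gaseous reactants) = 0
T = 473 K; RT = 0.0821 × 473 = 38.8333
Kp = Kc·(RT)^Δn = 10.0 × (38.8333)^0 = 10.0 × 1 = 10.0000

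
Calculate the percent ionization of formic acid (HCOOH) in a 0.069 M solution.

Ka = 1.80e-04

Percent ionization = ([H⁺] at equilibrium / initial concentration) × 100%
Percent ionization = 4.98%

Let x = [H⁺]. Ka = x²/(C - x) ⇒ x² + (1.80e-04)x - (1.80e-04)(0.069) = 0. x = 3.4354e-03. Percent = (3.4354e-03/0.069) × 100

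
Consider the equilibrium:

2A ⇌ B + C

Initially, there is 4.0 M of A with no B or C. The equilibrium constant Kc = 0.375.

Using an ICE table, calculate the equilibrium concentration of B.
[B] = 1.101 M

ICE: [A] = 4.0 − 2x, [B] = [C] = x.
Kc = x²/(4.0 − 2x)² = 0.375 ⇒ √Kc = x/(4.0 − 2x).
x = √0.375·4.0/(1 + 2√0.375) = 0.61237·4.0/2.2247 = 1.101.
[B] = x = 1.101 M.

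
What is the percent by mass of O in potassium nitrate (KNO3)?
Mass of O in formula = 16.0 × 3 = 48 g/mol
Molar mass = 101.11 g/mol
% O = (48/101.11) × 100% = 47.47%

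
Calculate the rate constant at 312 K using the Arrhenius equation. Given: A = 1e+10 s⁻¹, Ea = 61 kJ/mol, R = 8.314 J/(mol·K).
6.12e-01 s⁻¹

k = A·exp(-Ea/(R·T)) = 1e+10·exp(-61000/(8.314·312)) = 1e+10·exp(-23.5161) = 1e+10·6.1248e-11 = 6.12e-01 s⁻¹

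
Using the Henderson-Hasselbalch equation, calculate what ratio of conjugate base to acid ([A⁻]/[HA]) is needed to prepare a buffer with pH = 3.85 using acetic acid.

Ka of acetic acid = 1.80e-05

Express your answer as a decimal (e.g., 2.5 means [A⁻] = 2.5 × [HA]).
[A⁻]/[HA] = 0.127

pKa = −log(1.80e-05) = 4.7447. pH = pKa + log([A⁻]/[HA]). 3.85 = 4.7447 + log(ratio). log(ratio) = 3.85 − 4.7447 = -0.8947. ratio = 10^(-0.8947) = 0.127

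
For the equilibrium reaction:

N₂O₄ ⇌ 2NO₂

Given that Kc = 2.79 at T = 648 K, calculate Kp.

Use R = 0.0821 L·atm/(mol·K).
K_p = 148.4302

Δn = (moles gaseous products) − (moles gaseous reactants) = 1
T = 648 K; RT = 0.0821 × 648 = 53.2008
Kp = Kc·(RT)^Δn = 2.79 × (53.2008)^1 = 2.79 × 53.2008 = 148.4302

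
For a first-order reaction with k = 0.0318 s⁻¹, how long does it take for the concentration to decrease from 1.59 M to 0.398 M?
43.55 s

From ln[A] = ln[A]₀ - k·t: t = ln([A]₀/[A])/k = ln(1.59/0.398)/0.0318 = ln(3.9950)/0.0318 = 1.3850/0.0318 = 43.55 s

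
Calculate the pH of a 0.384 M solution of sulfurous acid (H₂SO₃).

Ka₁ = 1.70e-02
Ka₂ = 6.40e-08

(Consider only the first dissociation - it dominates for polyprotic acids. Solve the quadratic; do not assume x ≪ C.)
pH = 1.14

x² + Ka₁·x − Ka₁·C = 0 with Ka₁ = 1.70e-02, C = 0.384.
x = (−Ka₁ + √(Ka₁² + 4·Ka₁·C))/2 = 7.2742e-02 M, so pH = 1.14.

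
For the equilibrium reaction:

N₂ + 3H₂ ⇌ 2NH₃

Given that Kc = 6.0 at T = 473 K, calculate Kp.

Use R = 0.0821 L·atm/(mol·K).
K_p = 0.0040

Δn = (moles gaseous products) − (moles gaseous reactants) = -2
T = 473 K; RT = 0.0821 × 473 = 38.8333
Kp = Kc·(RT)^Δn = 6.0 × (38.8333)^-2 = 6.0 × 0.000663119 = 0.0040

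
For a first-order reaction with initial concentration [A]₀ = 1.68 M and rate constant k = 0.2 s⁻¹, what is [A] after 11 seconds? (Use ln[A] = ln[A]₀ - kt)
0.1861 M

ln[A] = ln[A]₀ - k·t = ln(1.68) - (0.2)·(11) = 0.5188 - 2.2000 = -1.6812
[A] = e^(-1.6812) = 0.1861 M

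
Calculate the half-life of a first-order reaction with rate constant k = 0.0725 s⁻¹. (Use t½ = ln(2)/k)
9.56 s

t½ = ln(2)/k = 0.6931/0.0725 = 9.56 s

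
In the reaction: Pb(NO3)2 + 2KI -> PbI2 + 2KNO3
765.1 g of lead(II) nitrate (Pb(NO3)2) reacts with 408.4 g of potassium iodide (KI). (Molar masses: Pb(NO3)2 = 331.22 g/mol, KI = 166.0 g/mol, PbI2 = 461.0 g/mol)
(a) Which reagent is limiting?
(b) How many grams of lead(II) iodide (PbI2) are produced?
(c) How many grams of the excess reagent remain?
(a) KI, (b) 567.1 g, (c) 357.7 g

Moles of Pb(NO3)2 = 765.1 g ÷ 331.22 g/mol = 2.30995 mol
Moles of KI = 408.4 g ÷ 166.0 g/mol = 2.46024 mol
Moles ÷ coefficient: Pb(NO3)2: 2.30995/1 = 2.31, KI: 2.46024/2 = 1.23
(a) KI has the smaller value, so KI is the limiting reagent.
(b) Moles of PbI2 = 2.46024 mol KI × (1/2) = 1.23012 mol; mass = 1.23012 mol × 461.0 g/mol = 567.1 g
(c) Pb(NO3)2 consumed = 2.46024 × (1/2) = 1.23012 mol; remaining = 2.30995 − 1.23012 = 1.07982 mol; mass = 1.07982 mol × 331.22 g/mol = 357.7 g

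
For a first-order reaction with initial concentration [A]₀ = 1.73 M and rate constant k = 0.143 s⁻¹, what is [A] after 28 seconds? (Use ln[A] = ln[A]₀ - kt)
0.0316 M

ln[A] = ln[A]₀ - k·t = ln(1.73) - (0.143)·(28) = 0.5481 - 4.0040 = -3.4559
[A] = e^(-3.4559) = 0.0316 M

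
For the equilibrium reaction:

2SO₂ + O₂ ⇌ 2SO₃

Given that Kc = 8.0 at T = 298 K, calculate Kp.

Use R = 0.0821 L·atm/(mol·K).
K_p = 0.3270

Δn = (moles gaseous products) − (moles gaseous reactants) = -1
T = 298 K; RT = 0.0821 × 298 = 24.4658
Kp = Kc·(RT)^Δn = 8.0 × (24.4658)^-1 = 8.0 × 0.0408734 = 0.3270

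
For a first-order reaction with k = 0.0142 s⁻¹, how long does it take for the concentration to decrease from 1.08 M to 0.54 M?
48.81 s

From ln[A] = ln[A]₀ - k·t: t = ln([A]₀/[A])/k = ln(1.08/0.54)/0.0142 = ln(2.0000)/0.0142 = 0.6931/0.0142 = 48.81 s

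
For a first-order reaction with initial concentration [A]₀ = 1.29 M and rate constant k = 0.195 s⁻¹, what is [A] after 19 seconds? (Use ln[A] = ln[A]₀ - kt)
0.0317 M

ln[A] = ln[A]₀ - k·t = ln(1.29) - (0.195)·(19) = 0.2546 - 3.7050 = -3.4504
[A] = e^(-3.4504) = 0.0317 M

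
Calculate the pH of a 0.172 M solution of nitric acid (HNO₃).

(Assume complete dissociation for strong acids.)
pH = 0.76

[H⁺] = 0.172 M for strong acid. pH = -log[H⁺] = -log(0.172)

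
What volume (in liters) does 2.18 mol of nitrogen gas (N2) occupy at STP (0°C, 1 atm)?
At STP, 1 mol of gas occupies 22.4 L
Volume = 2.18 mol × 22.4 L/mol = 48.83 L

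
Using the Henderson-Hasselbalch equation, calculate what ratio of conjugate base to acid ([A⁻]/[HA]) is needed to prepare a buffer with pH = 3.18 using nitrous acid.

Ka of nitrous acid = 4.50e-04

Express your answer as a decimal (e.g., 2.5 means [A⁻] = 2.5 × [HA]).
[A⁻]/[HA] = 0.681

pKa = −log(4.50e-04) = 3.3468. pH = pKa + log([A⁻]/[HA]). 3.18 = 3.3468 + log(ratio). log(ratio) = 3.18 − 3.3468 = -0.1668. ratio = 10^(-0.1668) = 0.681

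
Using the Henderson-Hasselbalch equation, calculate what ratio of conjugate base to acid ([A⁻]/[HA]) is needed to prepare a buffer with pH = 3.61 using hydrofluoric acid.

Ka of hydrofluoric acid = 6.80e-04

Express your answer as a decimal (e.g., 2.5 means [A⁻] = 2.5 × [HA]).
[A⁻]/[HA] = 2.770

pKa = −log(6.80e-04) = 3.1675. pH = pKa + log([A⁻]/[HA]). 3.61 = 3.1675 + log(ratio). log(ratio) = 3.61 − 3.1675 = 0.4425. ratio = 10^(0.4425) = 2.770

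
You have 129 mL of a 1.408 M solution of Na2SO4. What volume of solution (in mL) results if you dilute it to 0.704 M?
Using M₁V₁ = M₂V₂:
1.408 × 129 = 0.704 × V₂
V₂ = (1.408 × 129) / 0.704 = 258 mL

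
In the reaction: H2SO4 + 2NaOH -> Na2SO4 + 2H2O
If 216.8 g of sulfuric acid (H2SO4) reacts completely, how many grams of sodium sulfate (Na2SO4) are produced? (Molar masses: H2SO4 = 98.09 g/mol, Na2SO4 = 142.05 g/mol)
Moles of H2SO4 = 216.8 g ÷ 98.09 g/mol = 2.21022 mol
Mole ratio: 1 mol Na2SO4 / 1 mol H2SO4
Moles of Na2SO4 = 2.21022 × (1/1) = 2.21022 mol
Mass of Na2SO4 = 2.21022 mol × 142.05 g/mol = 314 g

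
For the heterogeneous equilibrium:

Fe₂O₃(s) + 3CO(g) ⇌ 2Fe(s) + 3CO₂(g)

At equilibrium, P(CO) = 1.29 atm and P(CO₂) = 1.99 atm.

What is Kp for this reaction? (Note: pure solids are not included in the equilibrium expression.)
K_p = 3.671

Solids (Fe₂O₃, Fe) are excluded.
Kp = P(CO₂)³/P(CO)³ = (1.99)³/(1.29)³ = 7.881/2.147 = 3.671.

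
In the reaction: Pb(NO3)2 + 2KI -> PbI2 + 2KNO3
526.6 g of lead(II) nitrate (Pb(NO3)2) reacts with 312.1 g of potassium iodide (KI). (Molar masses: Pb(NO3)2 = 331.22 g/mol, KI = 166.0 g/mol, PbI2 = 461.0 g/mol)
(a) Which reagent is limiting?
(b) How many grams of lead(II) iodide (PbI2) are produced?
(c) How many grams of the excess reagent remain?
(a) KI, (b) 433.4 g, (c) 215.2 g

Moles of Pb(NO3)2 = 526.6 g ÷ 331.22 g/mol = 1.58988 mol
Moles of KI = 312.1 g ÷ 166.0 g/mol = 1.88012 mol
Moles ÷ coefficient: Pb(NO3)2: 1.58988/1 = 1.59, KI: 1.88012/2 = 0.9401
(a) KI has the smaller value, so KI is the limiting reagent.
(b) Moles of PbI2 = 1.88012 mol KI × (1/2) = 0.94006 mol; mass = 0.94006 mol × 461.0 g/mol = 433.4 g
(c) Pb(NO3)2 consumed = 1.88012 × (1/2) = 0.94006 mol; remaining = 1.58988 − 0.94006 = 0.64982 mol; mass = 0.64982 mol × 331.22 g/mol = 215.2 g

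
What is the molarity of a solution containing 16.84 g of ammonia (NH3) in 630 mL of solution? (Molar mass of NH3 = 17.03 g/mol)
Moles of NH3 = 16.84 g ÷ 17.03 g/mol = 0.988843 mol
Volume = 630 mL = 0.63 L
Molarity = 0.988843 mol ÷ 0.63 L = 1.57 M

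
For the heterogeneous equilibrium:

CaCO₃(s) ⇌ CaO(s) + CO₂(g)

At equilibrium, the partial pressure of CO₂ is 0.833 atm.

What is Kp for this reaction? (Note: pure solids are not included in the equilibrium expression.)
K_p = 0.833

Solids (CaCO₃, CaO) have activity 1 and are excluded.
Kp = P(CO₂) = 0.833.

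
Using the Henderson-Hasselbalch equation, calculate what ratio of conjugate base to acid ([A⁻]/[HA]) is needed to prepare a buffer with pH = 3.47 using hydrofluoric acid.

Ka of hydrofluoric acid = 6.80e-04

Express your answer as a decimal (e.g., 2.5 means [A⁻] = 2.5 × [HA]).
[A⁻]/[HA] = 2.007

pKa = −log(6.80e-04) = 3.1675. pH = pKa + log([A⁻]/[HA]). 3.47 = 3.1675 + log(ratio). log(ratio) = 3.47 − 3.1675 = 0.3025. ratio = 10^(0.3025) = 2.007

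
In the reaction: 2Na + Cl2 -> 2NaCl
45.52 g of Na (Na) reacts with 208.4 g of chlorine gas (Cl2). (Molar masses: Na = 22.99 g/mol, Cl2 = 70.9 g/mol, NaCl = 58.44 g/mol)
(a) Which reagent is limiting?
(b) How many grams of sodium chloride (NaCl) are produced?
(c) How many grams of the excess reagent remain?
(a) Na, (b) 115.7 g, (c) 138.2 g

Moles of Na = 45.52 g ÷ 22.99 g/mol = 1.97999 mol
Moles of Cl2 = 208.4 g ÷ 70.9 g/mol = 2.93935 mol
Moles ÷ coefficient: Na: 1.97999/2 = 0.99, Cl2: 2.93935/1 = 2.939
(a) Na has the smaller value, so Na is the limiting reagent.
(b) Moles of NaCl = 1.97999 mol Na × (2/2) = 1.97999 mol; mass = 1.97999 mol × 58.44 g/mol = 115.7 g
(c) Cl2 consumed = 1.97999 × (1/2) = 0.989996 mol; remaining = 2.93935 − 0.989996 = 1.94936 mol; mass = 1.94936 mol × 70.9 g/mol = 138.2 g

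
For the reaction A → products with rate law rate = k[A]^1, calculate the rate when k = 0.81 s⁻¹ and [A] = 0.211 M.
0.1709 M/s

rate = k·[A]^1 = 0.81·(0.211)^1 = 0.81·0.211 = 0.1709 M/s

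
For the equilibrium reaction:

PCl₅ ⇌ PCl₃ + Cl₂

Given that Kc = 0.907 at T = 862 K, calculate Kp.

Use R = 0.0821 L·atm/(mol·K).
K_p = 64.1886

Δn = (moles gaseous products) − (moles gaseous reactants) = 1
T = 862 K; RT = 0.0821 × 862 = 70.7702
Kp = Kc·(RT)^Δn = 0.907 × (70.7702)^1 = 0.907 × 70.7702 = 64.1886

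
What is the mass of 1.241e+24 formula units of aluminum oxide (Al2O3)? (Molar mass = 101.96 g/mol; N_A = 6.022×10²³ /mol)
Moles = 1.241e+24 ÷ 6.022×10²³ = 2.06078 mol
Mass = 2.06078 mol × 101.96 g/mol = 210.1 g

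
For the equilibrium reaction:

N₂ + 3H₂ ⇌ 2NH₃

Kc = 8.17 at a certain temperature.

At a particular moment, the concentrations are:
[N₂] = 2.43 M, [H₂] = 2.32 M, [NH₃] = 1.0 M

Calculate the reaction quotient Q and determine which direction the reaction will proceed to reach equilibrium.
Q = 0.033, Q < K, reaction proceeds forward (toward products)

Q = ([NH₃]^2) / ([N₂] × [H₂]^3)
  = ((1.0)^2) / ((2.43)·(2.32)^3) = 1/30.344 = 0.03296
Since Q = 0.03296 < Kc = 8.17, the reaction proceeds forward (toward products) to reach equilibrium.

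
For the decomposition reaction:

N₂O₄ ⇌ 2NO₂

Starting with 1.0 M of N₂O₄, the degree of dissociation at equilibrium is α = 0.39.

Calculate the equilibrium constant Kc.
K_c = 0.9974

x = α·[A]₀ = 0.39 × 1.0 = 0.39 M dissociated.
At eq: [N₂O₄] = 1.0 − 0.39 = 0.61 M; [NO₂] = 2x = 0.78 M.
Kc = [NO₂]²/[N₂O₄] = (0.78)²/0.61 = 0.9974.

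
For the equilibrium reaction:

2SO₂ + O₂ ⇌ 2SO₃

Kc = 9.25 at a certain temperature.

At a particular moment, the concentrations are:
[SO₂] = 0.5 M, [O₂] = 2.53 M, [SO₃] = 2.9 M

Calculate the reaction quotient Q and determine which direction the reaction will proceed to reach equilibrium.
Q = 13.296, Q > K, reaction proceeds reverse (toward reactants)

Q = ([SO₃]^2) / ([SO₂]^2 × [O₂])
  = ((2.9)^2) / ((0.5)^2·(2.53)) = 8.41/0.6325 = 13.3
Since Q = 13.3 > Kc = 9.25, the reaction proceeds reverse (toward reactants) to reach equilibrium.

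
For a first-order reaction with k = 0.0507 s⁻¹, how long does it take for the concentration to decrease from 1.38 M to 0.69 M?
13.67 s

From ln[A] = ln[A]₀ - k·t: t = ln([A]₀/[A])/k = ln(1.38/0.69)/0.0507 = ln(2.0000)/0.0507 = 0.6931/0.0507 = 13.67 s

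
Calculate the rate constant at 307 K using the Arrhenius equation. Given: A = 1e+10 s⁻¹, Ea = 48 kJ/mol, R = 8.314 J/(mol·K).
6.80e+01 s⁻¹

k = A·exp(-Ea/(R·T)) = 1e+10·exp(-48000/(8.314·307)) = 1e+10·exp(-18.8058) = 1e+10·6.8034e-09 = 6.80e+01 s⁻¹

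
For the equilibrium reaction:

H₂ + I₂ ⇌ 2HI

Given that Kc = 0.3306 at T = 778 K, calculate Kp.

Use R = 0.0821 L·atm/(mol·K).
K_p = 0.3306

Δn = (moles gaseous products) − (moles gaseous reactants) = 0
T = 778 K; RT = 0.0821 × 778 = 63.8738
Kp = Kc·(RT)^Δn = 0.3306 × (63.8738)^0 = 0.3306 × 1 = 0.3306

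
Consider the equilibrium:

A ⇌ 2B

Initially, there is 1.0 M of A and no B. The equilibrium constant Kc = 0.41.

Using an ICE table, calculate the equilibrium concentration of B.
[B] = 0.546 M

ICE: [A] = 1.0 − x, [B] = 2x.
Kc = (2x)²/(1.0 − x) = 0.41 ⇒ 4x² + 0.41x − 0.41 = 0.
x = (−0.41 + √(0.41² + 4·4·0.41))/(2·4) = (−0.41 + √6.7281)/8 = 0.27298.
[B] = 2x = 0.546 M.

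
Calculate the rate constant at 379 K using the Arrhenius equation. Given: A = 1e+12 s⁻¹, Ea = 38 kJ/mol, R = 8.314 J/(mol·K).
5.79e+06 s⁻¹

k = A·exp(-Ea/(R·T)) = 1e+12·exp(-38000/(8.314·379)) = 1e+12·exp(-12.0596) = 1e+12·5.7885e-06 = 5.79e+06 s⁻¹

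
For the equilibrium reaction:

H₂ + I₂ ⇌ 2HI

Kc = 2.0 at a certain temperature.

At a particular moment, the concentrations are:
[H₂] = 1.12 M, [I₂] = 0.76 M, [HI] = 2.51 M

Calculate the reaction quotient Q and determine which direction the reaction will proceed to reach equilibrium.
Q = 7.401, Q > K, reaction proceeds reverse (toward reactants)

Q = ([HI]^2) / ([H₂] × [I₂])
  = ((2.51)^2) / ((1.12)·(0.76)) = 6.3001/0.8512 = 7.401
Since Q = 7.401 > Kc = 2.0, the reaction proceeds reverse (toward reactants) to reach equilibrium.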